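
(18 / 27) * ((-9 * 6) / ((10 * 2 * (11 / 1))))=-9 / 55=-0.16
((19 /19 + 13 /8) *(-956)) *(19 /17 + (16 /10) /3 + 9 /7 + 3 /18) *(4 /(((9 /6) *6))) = -294209 /85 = -3461.28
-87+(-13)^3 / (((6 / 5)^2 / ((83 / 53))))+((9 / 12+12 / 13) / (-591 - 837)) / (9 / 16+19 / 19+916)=-2024654145193 / 817614252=-2476.30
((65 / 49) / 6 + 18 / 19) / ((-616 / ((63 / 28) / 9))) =-0.00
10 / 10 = 1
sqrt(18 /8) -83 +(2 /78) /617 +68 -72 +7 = -3777889 /48126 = -78.50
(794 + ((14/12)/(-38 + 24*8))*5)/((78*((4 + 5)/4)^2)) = 209626/104247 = 2.01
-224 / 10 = -112 / 5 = -22.40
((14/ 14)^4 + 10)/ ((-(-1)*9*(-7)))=-11/ 63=-0.17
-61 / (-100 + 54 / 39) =793 / 1282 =0.62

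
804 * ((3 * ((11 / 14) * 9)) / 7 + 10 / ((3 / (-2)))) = -2923.39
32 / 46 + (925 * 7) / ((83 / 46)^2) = 315235524 / 158447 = 1989.53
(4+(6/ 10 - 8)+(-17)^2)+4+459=3743/ 5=748.60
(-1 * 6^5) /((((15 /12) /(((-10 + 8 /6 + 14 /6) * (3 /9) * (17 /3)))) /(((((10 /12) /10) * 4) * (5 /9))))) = 41344 /3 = 13781.33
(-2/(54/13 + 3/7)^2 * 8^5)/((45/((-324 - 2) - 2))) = 178006786048/7825005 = 22748.46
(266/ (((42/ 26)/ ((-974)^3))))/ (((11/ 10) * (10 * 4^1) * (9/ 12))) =-456461149456/ 99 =-4610718681.37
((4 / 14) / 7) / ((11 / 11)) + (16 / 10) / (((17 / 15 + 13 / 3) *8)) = 311 / 4018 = 0.08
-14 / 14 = -1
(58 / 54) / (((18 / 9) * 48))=0.01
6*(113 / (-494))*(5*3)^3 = -1144125 / 247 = -4632.09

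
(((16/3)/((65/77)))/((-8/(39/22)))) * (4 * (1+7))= -44.80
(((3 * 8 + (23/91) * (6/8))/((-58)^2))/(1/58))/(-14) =-8805/295568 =-0.03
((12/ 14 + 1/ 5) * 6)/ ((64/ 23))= 2553/ 1120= 2.28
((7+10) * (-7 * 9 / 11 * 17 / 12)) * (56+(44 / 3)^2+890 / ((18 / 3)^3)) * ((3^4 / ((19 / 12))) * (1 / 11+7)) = -63320759775 / 4598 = -13771370.11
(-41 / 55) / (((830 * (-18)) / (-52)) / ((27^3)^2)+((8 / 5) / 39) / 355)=-6409.38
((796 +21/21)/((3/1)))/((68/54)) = 7173/34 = 210.97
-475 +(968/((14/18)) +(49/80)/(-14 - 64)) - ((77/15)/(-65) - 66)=182504333/218400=835.64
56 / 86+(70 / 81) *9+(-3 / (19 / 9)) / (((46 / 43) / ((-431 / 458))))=1499403821 / 154913004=9.68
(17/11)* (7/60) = 119/660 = 0.18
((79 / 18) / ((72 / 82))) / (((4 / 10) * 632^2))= 205 / 6552576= 0.00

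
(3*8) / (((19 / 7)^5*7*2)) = 28812 / 2476099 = 0.01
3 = 3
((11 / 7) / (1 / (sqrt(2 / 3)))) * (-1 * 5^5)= -34375 * sqrt(6) / 21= -4009.58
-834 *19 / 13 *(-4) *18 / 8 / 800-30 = -84693 / 5200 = -16.29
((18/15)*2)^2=144/25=5.76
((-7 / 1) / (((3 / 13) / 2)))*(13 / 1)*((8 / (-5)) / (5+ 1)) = 9464 / 45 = 210.31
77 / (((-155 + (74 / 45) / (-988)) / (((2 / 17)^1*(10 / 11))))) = -444600 / 8368097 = -0.05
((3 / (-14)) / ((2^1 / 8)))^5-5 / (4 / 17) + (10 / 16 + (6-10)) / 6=-5990059 / 268912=-22.28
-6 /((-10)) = 3 /5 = 0.60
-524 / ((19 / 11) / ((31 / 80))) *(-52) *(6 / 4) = 1742169 / 190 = 9169.31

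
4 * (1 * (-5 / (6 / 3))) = -10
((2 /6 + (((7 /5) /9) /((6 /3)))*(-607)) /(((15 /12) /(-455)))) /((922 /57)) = 7294651 /6915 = 1054.90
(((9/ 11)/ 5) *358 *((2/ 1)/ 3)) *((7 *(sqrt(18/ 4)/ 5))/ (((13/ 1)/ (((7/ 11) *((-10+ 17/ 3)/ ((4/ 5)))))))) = -26313 *sqrt(2)/ 1210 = -30.75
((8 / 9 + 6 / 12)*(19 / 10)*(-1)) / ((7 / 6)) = -95 / 42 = -2.26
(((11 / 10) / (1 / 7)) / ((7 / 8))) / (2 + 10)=0.73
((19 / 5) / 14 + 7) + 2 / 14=519 / 70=7.41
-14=-14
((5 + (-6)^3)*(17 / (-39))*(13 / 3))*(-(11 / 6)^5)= -577689937 / 69984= -8254.60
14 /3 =4.67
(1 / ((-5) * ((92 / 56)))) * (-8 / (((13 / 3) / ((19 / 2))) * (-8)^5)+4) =-2982287 / 6123520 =-0.49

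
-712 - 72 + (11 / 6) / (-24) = -112907 / 144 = -784.08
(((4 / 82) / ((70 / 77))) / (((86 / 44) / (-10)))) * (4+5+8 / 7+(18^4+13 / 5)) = -1778509304 / 61705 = -28822.77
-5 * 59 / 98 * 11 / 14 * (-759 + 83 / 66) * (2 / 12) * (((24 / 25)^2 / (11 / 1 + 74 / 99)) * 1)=1168457004 / 49863625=23.43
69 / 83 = 0.83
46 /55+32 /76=1.26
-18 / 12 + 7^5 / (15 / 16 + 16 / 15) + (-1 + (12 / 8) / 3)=4032718 / 481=8384.03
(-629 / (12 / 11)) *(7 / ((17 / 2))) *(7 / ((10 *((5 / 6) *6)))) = -19943 / 300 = -66.48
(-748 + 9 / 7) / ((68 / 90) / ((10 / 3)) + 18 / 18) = -392025 / 644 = -608.73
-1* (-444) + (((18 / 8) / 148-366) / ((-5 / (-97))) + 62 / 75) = -295494361 / 44400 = -6655.28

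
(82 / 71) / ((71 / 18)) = 1476 / 5041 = 0.29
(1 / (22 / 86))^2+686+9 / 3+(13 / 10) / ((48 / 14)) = 20463331 / 29040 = 704.66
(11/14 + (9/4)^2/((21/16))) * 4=130/7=18.57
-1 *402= -402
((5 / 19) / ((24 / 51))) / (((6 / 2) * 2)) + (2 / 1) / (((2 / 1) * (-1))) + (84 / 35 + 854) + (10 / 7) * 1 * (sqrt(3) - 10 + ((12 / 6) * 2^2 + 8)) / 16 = 5 * sqrt(3) / 56 + 27324443 / 31920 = 856.18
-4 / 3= -1.33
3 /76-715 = -54337 /76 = -714.96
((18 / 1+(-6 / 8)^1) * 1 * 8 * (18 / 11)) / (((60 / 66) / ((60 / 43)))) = 346.60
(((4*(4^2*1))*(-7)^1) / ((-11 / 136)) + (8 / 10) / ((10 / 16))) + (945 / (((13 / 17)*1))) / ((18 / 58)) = 34041551 / 3575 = 9522.11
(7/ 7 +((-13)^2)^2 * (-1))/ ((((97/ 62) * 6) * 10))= -29512/ 97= -304.25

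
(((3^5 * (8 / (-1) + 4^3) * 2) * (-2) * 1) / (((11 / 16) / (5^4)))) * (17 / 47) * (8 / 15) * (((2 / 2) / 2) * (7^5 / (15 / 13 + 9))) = -44928741312000 / 5687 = -7900253439.77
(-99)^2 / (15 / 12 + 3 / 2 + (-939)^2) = 39204 / 3526895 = 0.01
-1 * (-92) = 92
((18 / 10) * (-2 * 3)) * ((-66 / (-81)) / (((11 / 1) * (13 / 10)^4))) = -8000 / 28561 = -0.28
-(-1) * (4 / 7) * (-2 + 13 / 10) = -0.40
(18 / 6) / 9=1 / 3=0.33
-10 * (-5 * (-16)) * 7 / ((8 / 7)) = -4900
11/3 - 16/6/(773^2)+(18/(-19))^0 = 2788466/597529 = 4.67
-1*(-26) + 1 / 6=26.17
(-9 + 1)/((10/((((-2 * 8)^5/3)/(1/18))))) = 25165824/5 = 5033164.80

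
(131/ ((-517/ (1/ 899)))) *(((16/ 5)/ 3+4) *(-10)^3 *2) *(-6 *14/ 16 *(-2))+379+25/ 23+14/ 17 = 410.90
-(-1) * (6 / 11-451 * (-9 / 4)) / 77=44673 / 3388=13.19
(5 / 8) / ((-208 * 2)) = -5 / 3328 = -0.00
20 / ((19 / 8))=160 / 19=8.42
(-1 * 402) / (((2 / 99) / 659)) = -13113441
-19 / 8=-2.38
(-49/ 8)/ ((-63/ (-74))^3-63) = 354571/ 3611295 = 0.10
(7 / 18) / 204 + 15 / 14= 27589 / 25704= 1.07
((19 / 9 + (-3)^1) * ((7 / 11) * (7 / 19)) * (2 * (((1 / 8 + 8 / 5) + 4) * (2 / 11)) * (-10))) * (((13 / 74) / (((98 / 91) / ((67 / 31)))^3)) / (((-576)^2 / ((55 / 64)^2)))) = 49178276946175 / 3586046084889182208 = 0.00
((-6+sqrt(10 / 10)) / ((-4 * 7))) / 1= 5 / 28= 0.18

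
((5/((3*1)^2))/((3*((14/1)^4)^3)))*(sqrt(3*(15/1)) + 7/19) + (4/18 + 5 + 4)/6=5*sqrt(5)/510245211377664 + 709573808062237/461650429341696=1.54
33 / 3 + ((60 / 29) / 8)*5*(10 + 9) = 2063 / 58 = 35.57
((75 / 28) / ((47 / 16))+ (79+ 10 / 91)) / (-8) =-342253 / 34216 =-10.00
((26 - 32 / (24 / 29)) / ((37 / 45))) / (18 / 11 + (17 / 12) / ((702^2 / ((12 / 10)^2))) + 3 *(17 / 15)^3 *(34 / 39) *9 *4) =-128745045000 / 1159105057307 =-0.11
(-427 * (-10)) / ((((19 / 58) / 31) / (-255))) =-1957752300 / 19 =-103039594.74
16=16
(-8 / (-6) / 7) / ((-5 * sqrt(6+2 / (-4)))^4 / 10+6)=32 / 318633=0.00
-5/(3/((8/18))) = -20/27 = -0.74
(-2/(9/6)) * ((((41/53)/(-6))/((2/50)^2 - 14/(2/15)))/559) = -25625/8749090116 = -0.00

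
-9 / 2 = -4.50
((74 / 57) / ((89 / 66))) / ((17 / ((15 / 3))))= 8140 / 28747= 0.28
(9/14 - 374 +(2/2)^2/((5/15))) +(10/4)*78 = -2455/14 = -175.36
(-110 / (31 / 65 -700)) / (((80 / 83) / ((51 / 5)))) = 605319 / 363752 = 1.66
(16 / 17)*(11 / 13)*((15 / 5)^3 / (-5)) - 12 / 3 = -9172 / 1105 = -8.30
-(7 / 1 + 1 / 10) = -71 / 10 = -7.10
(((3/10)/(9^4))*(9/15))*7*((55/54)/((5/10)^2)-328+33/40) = -2442643/39366000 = -0.06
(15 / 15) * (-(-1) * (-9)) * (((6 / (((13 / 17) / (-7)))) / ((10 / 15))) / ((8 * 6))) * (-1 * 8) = -123.58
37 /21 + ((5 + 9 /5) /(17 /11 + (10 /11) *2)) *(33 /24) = 70577 /15540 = 4.54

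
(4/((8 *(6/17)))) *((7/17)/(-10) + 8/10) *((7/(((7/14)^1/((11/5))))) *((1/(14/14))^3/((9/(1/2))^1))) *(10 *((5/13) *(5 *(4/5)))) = 3311/117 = 28.30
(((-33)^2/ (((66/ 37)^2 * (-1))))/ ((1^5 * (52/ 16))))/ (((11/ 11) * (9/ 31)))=-42439/ 117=-362.73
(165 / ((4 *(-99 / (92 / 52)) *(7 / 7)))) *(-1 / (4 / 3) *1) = 115 / 208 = 0.55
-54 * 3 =-162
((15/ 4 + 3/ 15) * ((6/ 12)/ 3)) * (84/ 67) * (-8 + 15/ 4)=-3.51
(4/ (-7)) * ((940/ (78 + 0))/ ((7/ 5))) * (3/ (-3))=9400/ 1911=4.92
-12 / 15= -4 / 5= -0.80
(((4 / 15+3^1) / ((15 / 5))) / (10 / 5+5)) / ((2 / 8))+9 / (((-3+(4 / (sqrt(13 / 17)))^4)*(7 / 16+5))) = 0.63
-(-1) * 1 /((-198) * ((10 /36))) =-1 /55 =-0.02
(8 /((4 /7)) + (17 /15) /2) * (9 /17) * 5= 1311 /34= 38.56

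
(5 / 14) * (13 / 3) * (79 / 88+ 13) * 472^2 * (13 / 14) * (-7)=-7194774470 / 231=-31146209.83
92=92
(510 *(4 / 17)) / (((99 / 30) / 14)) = 5600 / 11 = 509.09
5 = 5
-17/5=-3.40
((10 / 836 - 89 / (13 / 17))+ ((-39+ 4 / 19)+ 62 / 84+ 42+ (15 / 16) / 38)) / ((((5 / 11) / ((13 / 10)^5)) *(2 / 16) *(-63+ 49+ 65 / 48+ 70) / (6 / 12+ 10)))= -1344.68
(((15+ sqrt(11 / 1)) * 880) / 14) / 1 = 440 * sqrt(11) / 7+ 6600 / 7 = 1151.33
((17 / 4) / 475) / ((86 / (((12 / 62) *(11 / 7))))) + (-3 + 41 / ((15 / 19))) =2602604203 / 53186700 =48.93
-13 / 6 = -2.17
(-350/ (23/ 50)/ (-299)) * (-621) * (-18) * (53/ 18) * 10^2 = 8375418.06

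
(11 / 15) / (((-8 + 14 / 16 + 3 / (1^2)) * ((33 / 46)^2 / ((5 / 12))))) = -4232 / 29403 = -0.14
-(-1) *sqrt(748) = 2 *sqrt(187) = 27.35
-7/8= -0.88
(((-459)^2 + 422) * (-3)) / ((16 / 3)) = -1899927 / 16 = -118745.44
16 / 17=0.94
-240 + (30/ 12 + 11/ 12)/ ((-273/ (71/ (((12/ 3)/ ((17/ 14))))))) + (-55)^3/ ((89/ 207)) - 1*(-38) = -6321458420311/ 16327584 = -387164.35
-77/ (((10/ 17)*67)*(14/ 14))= -1309/ 670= -1.95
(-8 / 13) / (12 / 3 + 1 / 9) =-72 / 481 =-0.15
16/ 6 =8/ 3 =2.67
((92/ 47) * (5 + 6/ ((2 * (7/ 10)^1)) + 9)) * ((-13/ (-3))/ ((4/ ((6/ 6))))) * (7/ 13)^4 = 1009792/ 309777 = 3.26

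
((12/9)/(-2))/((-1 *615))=2/1845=0.00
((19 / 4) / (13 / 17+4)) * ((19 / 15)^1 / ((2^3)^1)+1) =1.15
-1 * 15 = -15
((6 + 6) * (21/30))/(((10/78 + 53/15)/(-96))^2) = 11681280/2023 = 5774.24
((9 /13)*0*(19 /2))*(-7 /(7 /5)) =0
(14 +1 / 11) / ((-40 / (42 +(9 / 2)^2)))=-7719 / 352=-21.93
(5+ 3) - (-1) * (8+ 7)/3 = 13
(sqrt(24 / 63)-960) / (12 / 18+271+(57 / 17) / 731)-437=-278862667 / 633011+12427*sqrt(42) / 35448616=-440.53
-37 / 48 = -0.77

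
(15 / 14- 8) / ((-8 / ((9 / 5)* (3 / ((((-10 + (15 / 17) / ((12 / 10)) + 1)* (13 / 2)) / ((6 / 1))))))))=-133569 / 255710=-0.52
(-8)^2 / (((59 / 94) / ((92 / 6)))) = 276736 / 177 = 1563.48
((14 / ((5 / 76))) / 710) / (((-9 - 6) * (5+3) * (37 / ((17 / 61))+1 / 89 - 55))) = -201229 / 6266193750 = -0.00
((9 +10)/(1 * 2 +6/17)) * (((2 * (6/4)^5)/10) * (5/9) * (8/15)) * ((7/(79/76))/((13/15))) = 1159893/41080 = 28.23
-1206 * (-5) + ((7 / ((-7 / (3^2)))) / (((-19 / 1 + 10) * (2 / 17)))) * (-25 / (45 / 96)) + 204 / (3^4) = 150638 / 27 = 5579.19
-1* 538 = -538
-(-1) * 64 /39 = 64 /39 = 1.64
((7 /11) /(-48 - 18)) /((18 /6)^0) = -7 /726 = -0.01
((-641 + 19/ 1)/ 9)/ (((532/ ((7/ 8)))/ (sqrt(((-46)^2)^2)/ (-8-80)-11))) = 79927/ 20064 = 3.98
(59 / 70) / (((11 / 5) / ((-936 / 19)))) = -27612 / 1463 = -18.87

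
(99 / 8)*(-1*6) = -297 / 4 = -74.25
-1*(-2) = 2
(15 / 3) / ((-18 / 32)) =-80 / 9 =-8.89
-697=-697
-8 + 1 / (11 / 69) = -1.73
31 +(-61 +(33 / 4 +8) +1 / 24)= -329 / 24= -13.71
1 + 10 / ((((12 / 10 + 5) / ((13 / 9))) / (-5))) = -2971 / 279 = -10.65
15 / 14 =1.07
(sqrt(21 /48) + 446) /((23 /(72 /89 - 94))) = -3699124 /2047 - 4147 * sqrt(7) /4094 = -1809.78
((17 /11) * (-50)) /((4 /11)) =-425 /2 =-212.50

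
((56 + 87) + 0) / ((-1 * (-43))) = 143 / 43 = 3.33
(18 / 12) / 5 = 0.30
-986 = -986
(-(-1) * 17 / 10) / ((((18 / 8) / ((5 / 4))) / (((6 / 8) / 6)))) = 0.12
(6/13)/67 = 6/871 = 0.01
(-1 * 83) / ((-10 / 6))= 249 / 5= 49.80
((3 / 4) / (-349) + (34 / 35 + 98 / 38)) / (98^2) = 3293961 / 8915777360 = 0.00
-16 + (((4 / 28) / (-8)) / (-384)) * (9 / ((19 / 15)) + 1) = -466933 / 29184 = -16.00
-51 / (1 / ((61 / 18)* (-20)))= 10370 / 3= 3456.67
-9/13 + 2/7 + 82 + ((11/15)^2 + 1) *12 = 682819/6825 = 100.05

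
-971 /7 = -138.71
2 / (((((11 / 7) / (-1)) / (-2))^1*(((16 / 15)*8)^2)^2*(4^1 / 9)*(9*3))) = 118125 / 2952790016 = 0.00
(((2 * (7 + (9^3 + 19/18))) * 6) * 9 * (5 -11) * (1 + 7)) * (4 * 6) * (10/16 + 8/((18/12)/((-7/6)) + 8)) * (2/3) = -5219343936/47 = -111049870.98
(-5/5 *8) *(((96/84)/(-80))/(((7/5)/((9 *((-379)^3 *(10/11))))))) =-19598378040/539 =-36360627.16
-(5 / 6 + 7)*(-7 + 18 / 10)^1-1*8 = 491 / 15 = 32.73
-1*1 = -1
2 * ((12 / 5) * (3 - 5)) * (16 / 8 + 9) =-528 / 5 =-105.60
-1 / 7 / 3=-1 / 21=-0.05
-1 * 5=-5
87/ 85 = 1.02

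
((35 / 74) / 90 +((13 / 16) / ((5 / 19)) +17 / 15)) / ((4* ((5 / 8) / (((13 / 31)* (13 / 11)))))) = 19026527 / 22710600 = 0.84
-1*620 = -620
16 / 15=1.07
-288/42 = -48/7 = -6.86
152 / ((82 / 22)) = 1672 / 41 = 40.78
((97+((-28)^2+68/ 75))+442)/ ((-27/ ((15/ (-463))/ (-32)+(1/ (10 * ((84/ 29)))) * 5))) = -5364105739/ 630050400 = -8.51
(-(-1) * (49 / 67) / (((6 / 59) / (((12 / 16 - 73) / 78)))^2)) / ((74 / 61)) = 869011700389 / 17374735872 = 50.02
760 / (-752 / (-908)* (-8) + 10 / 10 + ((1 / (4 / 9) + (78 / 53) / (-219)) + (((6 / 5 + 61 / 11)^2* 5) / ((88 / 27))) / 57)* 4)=168798986853200 / 1831473211187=92.17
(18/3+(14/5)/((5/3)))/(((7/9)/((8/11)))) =13824/1925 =7.18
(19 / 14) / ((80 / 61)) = 1159 / 1120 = 1.03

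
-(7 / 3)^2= -49 / 9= -5.44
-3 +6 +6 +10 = 19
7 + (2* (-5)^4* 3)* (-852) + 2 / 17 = -54314879 / 17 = -3194992.88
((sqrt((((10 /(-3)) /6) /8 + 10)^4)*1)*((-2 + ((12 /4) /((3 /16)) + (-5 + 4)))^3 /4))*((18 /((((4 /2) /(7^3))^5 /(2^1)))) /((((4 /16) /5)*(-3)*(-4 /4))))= 26661387380132902772375 /13824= 1928630452845262063.97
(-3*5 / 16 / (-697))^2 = 225 / 124367104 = 0.00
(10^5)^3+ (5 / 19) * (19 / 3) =3000000000000005 / 3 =1000000000000001.67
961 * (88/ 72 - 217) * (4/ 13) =-7465048/ 117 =-63803.83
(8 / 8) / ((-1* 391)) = -1 / 391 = -0.00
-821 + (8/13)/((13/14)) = -138637/169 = -820.34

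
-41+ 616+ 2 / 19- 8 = 10775 / 19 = 567.11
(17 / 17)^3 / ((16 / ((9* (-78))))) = -351 / 8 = -43.88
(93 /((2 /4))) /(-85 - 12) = -186 /97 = -1.92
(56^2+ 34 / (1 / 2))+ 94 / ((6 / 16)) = 10364 / 3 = 3454.67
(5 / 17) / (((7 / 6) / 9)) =270 / 119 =2.27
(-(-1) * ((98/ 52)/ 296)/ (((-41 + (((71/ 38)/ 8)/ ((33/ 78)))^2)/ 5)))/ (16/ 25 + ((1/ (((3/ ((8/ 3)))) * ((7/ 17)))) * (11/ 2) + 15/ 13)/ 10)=-1419402600/ 3524934439357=-0.00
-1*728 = -728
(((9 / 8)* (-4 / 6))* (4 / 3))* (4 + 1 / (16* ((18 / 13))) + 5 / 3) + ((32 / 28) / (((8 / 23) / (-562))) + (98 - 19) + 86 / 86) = -3572923 / 2016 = -1772.28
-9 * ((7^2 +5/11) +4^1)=-5292/11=-481.09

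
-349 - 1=-350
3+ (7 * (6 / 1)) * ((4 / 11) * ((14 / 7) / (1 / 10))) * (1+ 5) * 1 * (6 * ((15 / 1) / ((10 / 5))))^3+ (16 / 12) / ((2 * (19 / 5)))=167007275.90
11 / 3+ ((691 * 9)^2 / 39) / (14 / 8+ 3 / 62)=4795851053 / 8697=551437.40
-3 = -3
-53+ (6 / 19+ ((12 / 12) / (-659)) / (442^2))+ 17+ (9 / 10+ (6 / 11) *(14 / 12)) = -4594196528667 / 134538395420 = -34.15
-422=-422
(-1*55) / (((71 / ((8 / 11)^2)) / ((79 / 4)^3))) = -2465195 / 781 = -3156.46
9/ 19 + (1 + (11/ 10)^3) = 53289/ 19000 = 2.80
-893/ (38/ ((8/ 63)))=-188/ 63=-2.98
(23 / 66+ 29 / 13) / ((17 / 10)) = 11065 / 7293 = 1.52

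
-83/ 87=-0.95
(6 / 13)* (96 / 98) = 288 / 637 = 0.45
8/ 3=2.67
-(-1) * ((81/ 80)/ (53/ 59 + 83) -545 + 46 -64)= -24771469/ 44000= -562.99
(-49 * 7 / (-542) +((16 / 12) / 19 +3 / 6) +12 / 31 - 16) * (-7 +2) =34501375 / 478857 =72.05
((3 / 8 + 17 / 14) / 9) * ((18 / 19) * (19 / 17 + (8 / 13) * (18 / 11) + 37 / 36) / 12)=24553943 / 558702144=0.04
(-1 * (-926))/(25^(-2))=578750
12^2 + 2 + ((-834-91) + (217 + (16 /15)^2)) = -126194 /225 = -560.86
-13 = -13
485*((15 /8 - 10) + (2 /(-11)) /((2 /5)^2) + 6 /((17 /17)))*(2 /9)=-139195 /396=-351.50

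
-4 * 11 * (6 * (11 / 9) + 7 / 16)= -4103 / 12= -341.92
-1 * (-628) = 628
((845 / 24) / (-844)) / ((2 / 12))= -845 / 3376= -0.25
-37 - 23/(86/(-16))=-32.72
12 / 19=0.63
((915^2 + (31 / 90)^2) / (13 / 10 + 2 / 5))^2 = 45989060452093418521 / 189612900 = 242541833662.65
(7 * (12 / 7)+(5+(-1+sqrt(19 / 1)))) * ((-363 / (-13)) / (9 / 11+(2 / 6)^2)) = 35937 * sqrt(19) / 1196+143748 / 299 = 611.74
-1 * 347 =-347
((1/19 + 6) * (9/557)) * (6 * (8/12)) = 4140/10583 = 0.39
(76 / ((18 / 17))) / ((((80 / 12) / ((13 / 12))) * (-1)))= -4199 / 360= -11.66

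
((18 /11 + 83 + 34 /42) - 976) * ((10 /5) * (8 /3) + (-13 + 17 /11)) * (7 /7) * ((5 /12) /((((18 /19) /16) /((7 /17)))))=7895456840 /499851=15795.62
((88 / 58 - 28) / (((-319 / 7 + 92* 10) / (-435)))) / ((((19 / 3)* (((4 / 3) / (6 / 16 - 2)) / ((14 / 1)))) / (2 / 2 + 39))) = -165110400 / 116299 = -1419.71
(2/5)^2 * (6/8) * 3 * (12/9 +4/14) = 102/175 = 0.58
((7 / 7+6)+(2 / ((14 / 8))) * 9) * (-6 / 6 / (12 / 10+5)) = -605 / 217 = -2.79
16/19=0.84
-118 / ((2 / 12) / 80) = -56640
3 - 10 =-7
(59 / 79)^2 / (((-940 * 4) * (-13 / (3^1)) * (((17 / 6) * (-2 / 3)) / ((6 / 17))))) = -281961 / 44081181560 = -0.00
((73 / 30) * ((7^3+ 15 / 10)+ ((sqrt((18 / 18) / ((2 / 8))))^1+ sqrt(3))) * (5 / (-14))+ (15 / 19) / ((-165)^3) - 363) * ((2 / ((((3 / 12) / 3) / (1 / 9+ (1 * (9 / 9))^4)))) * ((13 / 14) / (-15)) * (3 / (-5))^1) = -393004336829 / 597452625 - 1898 * sqrt(3) / 2205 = -659.29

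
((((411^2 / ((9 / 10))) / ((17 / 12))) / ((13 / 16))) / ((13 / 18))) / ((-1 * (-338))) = 324328320 / 485537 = 667.98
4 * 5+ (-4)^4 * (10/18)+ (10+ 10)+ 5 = 1685/9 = 187.22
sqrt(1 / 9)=1 / 3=0.33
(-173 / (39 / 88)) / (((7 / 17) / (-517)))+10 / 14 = 133803931 / 273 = 490124.29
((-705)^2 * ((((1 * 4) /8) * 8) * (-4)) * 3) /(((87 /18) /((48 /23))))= -6870873600 /667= -10301159.82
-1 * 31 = -31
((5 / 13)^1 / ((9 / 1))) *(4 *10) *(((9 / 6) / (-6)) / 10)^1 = -5 / 117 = -0.04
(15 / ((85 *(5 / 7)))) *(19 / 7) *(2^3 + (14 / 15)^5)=125643656 / 21515625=5.84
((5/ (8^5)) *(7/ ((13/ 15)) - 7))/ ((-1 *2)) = -0.00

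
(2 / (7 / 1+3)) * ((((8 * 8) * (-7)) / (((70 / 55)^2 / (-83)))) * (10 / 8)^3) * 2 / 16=251075 / 224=1120.87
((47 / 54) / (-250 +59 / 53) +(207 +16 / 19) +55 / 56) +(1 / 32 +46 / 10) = 1617757190041 / 7579020960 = 213.45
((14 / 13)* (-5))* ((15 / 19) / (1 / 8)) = -8400 / 247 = -34.01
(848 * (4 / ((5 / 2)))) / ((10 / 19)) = 2577.92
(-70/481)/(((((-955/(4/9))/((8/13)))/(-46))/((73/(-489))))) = 1504384/5256215523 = 0.00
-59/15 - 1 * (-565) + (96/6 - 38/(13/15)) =103978/195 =533.22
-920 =-920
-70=-70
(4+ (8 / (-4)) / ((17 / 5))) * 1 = 58 / 17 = 3.41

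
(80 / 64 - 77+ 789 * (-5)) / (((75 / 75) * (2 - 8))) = 5361 / 8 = 670.12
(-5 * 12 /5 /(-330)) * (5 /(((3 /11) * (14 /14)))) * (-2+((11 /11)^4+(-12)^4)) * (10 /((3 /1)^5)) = 414700 /729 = 568.86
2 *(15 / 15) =2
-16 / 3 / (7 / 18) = -96 / 7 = -13.71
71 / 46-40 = -1769 / 46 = -38.46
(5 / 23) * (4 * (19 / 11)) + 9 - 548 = -135987 / 253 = -537.50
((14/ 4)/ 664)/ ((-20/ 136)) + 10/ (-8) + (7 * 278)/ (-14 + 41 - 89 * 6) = -8625103/ 1683240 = -5.12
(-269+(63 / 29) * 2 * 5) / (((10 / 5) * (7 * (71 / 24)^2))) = -29088 / 14413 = -2.02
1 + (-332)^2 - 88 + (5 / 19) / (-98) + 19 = 205110467 / 1862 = 110156.00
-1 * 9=-9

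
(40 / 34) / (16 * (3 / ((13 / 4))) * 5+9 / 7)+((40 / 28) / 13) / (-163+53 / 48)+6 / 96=101892505469 / 1315081853904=0.08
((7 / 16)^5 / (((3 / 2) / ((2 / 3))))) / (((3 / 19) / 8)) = 319333 / 884736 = 0.36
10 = 10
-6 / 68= -3 / 34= -0.09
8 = 8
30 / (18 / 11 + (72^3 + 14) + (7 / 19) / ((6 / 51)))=4180 / 52008503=0.00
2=2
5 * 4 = 20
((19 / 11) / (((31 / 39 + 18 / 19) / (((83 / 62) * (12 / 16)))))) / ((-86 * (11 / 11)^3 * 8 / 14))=-24539697 / 1211515712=-0.02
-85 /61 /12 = -85 /732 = -0.12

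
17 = 17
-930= -930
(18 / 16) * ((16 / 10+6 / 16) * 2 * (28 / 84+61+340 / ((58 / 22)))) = 980943 / 1160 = 845.64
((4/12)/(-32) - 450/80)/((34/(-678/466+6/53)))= 2987943/13435712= 0.22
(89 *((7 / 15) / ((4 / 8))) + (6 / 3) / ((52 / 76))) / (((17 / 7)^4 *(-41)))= -40259968 / 667750395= -0.06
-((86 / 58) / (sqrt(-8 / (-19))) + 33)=-33-43* sqrt(38) / 116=-35.29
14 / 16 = 7 / 8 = 0.88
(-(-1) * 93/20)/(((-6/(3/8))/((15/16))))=-279/1024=-0.27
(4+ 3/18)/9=25/54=0.46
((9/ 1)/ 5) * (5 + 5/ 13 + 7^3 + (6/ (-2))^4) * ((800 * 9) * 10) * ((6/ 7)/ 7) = 4340563200/ 637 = 6814070.96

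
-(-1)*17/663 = 1/39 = 0.03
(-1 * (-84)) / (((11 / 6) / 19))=9576 / 11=870.55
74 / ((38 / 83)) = 3071 / 19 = 161.63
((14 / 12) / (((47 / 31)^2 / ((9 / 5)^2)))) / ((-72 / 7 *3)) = -47089 / 883600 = -0.05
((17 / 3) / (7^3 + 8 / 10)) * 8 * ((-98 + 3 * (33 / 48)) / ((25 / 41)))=-213979 / 10314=-20.75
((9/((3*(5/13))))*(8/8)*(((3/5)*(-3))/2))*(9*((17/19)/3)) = -17901/950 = -18.84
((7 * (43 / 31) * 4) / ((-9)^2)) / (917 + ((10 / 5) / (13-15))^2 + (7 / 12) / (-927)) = 0.00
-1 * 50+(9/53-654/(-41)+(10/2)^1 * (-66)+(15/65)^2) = -133610264/367237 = -363.83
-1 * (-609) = 609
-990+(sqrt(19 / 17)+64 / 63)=-62306 / 63+sqrt(323) / 17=-987.93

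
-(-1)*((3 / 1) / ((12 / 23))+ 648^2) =1679639 / 4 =419909.75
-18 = -18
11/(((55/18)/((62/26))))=558/65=8.58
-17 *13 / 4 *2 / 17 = -13 / 2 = -6.50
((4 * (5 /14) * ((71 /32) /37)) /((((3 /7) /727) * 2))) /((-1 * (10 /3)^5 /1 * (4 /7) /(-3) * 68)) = 87800517 /6440960000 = 0.01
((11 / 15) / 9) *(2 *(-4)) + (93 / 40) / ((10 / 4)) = 751 / 2700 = 0.28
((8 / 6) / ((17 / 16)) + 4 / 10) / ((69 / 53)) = 22366 / 17595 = 1.27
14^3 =2744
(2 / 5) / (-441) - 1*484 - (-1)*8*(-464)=-9252182 / 2205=-4196.00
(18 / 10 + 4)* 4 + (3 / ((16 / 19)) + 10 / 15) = 27.43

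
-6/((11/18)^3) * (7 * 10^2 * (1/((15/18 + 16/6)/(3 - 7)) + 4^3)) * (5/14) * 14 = -699840000/121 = -5783801.65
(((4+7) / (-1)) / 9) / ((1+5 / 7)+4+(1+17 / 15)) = -385 / 2472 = -0.16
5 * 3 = 15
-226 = -226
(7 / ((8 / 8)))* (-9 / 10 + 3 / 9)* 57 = -2261 / 10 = -226.10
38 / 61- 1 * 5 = -267 / 61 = -4.38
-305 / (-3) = 101.67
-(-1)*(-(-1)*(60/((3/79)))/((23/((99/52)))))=39105/299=130.79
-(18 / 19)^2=-324 / 361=-0.90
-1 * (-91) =91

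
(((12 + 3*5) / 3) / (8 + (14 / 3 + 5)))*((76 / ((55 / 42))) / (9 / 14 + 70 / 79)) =5016816 / 259435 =19.34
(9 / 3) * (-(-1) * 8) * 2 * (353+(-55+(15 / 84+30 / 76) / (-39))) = 24730396 / 1729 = 14303.29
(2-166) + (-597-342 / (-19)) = -743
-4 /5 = -0.80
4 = 4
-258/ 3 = -86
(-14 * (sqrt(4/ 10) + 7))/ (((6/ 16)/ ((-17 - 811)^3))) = 161752894531.06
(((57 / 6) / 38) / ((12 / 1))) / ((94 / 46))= 23 / 2256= 0.01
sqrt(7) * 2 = 2 * sqrt(7) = 5.29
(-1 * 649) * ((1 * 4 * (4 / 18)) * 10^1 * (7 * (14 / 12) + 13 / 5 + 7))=-2767336 / 27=-102493.93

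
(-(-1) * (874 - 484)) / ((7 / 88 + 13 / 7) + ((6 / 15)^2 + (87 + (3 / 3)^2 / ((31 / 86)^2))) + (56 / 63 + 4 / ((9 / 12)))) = 51945894000 / 13721049761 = 3.79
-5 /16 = -0.31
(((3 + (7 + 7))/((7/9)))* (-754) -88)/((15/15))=-115978/7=-16568.29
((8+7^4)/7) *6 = 14454/7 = 2064.86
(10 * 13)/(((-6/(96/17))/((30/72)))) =-2600/51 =-50.98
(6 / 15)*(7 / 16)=7 / 40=0.18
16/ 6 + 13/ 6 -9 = -25/ 6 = -4.17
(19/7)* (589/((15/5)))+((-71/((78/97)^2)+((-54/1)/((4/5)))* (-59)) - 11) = 4394.60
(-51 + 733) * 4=2728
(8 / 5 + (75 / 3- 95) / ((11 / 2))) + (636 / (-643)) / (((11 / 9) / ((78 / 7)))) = -4986972 / 247555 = -20.14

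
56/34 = 28/17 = 1.65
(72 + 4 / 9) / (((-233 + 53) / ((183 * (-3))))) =9943 / 45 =220.96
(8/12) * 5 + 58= 184/3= 61.33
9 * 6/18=3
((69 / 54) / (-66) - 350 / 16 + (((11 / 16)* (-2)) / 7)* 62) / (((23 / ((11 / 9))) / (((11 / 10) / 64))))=-6233711 / 200309760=-0.03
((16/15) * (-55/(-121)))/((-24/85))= -170/99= -1.72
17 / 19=0.89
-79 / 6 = -13.17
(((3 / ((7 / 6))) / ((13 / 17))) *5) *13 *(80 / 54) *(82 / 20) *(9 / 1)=83640 / 7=11948.57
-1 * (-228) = 228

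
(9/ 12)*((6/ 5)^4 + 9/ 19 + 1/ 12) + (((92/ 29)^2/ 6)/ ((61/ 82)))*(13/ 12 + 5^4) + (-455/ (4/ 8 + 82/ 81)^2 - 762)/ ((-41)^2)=71475833456094033461/ 50580576465930000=1413.11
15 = 15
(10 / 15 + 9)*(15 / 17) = 145 / 17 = 8.53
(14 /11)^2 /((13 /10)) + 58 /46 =90697 /36179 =2.51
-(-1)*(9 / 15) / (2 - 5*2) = -3 / 40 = -0.08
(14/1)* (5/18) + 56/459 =1841/459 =4.01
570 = 570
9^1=9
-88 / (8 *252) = -11 / 252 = -0.04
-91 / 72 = -1.26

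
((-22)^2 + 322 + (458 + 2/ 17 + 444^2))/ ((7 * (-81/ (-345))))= 387872230/ 3213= 120719.65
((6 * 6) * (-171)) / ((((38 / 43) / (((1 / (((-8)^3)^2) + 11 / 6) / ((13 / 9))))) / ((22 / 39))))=-55239491835 / 11075584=-4987.50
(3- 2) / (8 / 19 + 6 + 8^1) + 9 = 2485 / 274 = 9.07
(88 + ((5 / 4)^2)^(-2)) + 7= 59631 / 625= 95.41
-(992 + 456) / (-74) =724 / 37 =19.57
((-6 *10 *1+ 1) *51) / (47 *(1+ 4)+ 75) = -3009 / 310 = -9.71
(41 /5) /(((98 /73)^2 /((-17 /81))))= -3714313 /3889620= -0.95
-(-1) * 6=6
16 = 16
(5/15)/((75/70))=14/45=0.31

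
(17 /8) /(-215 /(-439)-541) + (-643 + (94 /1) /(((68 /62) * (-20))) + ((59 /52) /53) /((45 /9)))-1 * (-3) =-14325327775191 /22234459936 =-644.28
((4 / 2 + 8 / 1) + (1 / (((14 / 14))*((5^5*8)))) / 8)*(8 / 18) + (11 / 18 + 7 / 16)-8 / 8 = 505469 / 112500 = 4.49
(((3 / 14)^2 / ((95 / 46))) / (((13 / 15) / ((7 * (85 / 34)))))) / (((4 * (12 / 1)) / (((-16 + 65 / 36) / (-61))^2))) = 4289845 / 8470305792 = 0.00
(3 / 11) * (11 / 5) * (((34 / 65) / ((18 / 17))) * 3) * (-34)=-9826 / 325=-30.23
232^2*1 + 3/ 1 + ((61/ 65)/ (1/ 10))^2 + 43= 9118914/ 169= 53958.07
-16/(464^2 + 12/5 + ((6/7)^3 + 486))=-13720/185035663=-0.00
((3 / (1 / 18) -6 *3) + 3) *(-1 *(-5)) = 195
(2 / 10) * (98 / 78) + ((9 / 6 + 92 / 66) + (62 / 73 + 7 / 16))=4.43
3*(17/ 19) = 51/ 19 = 2.68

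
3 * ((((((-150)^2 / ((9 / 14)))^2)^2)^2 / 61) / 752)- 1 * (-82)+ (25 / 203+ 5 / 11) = 942832077612304687500000000000528663332 / 6402011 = 147271236743002267178235100000000.00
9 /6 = 3 /2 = 1.50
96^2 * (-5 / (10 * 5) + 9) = 410112 / 5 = 82022.40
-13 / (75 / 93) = -403 / 25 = -16.12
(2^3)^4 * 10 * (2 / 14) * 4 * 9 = 1474560 / 7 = 210651.43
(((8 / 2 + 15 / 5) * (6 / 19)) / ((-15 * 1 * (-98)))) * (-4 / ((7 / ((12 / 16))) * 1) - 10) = -73 / 4655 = -0.02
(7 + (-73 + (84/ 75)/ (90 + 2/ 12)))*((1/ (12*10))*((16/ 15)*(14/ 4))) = -2082458/ 1014375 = -2.05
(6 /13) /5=6 /65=0.09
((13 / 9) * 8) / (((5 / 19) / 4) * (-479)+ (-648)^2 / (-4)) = -7904 / 71825139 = -0.00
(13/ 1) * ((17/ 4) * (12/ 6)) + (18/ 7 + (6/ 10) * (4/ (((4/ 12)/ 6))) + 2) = 11079/ 70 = 158.27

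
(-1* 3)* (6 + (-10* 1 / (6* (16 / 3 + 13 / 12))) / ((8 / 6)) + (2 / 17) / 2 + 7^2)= -164.59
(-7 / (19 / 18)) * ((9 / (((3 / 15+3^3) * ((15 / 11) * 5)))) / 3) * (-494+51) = 306999 / 6460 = 47.52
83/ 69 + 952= 65771/ 69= 953.20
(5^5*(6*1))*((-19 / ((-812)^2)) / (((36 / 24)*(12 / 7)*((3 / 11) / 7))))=-653125 / 121104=-5.39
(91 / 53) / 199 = 91 / 10547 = 0.01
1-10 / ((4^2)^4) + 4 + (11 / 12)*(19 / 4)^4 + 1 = 46462801 / 98304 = 472.64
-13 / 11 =-1.18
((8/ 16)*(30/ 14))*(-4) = -4.29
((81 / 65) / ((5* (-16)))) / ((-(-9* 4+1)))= -81 / 182000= -0.00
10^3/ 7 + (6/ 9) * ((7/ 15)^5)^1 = 2278360298/ 15946875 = 142.87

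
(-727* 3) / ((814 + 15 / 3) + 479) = -1.68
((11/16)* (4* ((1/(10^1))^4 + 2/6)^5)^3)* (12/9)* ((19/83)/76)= 11049604085256701810340580324787692648162982096357198556687977/893219460750000000000000000000000000000000000000000000000000000000000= 0.00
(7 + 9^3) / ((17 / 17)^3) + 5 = 741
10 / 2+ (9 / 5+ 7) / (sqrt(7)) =44 * sqrt(7) / 35+ 5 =8.33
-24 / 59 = -0.41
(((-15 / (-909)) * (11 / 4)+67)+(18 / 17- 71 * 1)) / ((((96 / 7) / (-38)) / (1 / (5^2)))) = 1587089 / 4944960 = 0.32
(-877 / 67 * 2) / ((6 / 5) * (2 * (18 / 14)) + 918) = -30695 / 1079973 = -0.03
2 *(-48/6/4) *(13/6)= -26/3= -8.67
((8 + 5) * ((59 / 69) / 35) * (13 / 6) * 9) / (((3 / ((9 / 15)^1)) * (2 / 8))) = 19942 / 4025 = 4.95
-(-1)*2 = 2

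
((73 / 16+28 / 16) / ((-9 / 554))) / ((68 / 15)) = -85.71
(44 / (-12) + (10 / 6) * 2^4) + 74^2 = 5499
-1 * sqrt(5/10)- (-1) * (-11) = -11- sqrt(2)/2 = -11.71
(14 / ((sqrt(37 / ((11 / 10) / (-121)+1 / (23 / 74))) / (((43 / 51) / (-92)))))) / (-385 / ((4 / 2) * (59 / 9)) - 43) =17759 * sqrt(759832370) / 937620881670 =0.00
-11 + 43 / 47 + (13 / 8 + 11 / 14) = -20199 / 2632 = -7.67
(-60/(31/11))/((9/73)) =-172.69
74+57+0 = 131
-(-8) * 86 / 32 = 43 / 2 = 21.50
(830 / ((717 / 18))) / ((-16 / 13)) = -16185 / 956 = -16.93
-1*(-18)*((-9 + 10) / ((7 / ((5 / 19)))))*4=360 / 133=2.71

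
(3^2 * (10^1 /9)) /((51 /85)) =50 /3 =16.67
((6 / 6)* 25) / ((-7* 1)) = -25 / 7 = -3.57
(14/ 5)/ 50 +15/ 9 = 646/ 375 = 1.72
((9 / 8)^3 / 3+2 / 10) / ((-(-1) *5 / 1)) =1727 / 12800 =0.13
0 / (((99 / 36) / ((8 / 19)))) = 0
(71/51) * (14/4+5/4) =1349/204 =6.61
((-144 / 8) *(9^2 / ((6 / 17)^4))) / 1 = -751689 / 8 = -93961.12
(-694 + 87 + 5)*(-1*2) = 1204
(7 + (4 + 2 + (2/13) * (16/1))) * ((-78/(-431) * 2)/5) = 2412/2155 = 1.12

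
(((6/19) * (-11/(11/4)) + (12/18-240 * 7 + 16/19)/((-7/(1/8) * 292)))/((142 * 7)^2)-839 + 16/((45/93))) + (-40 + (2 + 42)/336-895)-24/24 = -70352986180503/40390911680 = -1741.80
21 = 21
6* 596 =3576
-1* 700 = -700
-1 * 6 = -6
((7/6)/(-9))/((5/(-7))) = 49/270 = 0.18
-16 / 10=-8 / 5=-1.60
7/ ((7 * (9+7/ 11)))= 11/ 106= 0.10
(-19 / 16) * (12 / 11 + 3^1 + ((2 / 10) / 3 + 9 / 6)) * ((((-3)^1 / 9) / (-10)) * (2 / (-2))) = 35473 / 158400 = 0.22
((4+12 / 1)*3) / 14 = 24 / 7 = 3.43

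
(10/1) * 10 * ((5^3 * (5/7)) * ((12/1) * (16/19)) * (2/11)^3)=96000000/177023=542.30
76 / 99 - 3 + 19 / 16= -1655 / 1584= -1.04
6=6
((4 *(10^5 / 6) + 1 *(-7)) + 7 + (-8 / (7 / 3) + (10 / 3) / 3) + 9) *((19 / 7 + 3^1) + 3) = 256225681 / 441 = 581010.61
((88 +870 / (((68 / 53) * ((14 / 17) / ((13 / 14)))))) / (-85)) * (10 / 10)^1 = -334211 / 33320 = -10.03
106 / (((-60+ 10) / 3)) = -159 / 25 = -6.36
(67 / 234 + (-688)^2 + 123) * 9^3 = 8974098945 / 26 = 345157651.73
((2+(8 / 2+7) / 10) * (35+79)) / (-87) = -589 / 145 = -4.06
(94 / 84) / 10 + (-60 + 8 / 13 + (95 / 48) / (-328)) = -424644473 / 7163520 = -59.28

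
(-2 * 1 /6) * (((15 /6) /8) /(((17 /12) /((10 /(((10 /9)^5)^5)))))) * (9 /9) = -717897987691852588770249 /13600000000000000000000000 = -0.05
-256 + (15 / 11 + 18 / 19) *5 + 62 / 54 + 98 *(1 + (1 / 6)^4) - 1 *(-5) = -18990439 / 135432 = -140.22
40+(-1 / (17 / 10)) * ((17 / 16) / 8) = 2555 / 64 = 39.92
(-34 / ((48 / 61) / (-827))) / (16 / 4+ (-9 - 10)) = -857599 / 360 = -2382.22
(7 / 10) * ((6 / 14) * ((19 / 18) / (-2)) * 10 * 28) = -133 / 3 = -44.33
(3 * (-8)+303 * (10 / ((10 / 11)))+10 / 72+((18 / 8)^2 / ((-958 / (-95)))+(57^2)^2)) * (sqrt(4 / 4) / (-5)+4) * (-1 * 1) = -5535376481833 / 137952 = -40125380.44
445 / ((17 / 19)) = 497.35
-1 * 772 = -772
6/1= 6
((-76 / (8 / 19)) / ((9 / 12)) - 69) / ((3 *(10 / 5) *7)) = -929 / 126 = -7.37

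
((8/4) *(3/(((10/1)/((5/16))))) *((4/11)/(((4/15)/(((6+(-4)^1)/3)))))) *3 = 45/88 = 0.51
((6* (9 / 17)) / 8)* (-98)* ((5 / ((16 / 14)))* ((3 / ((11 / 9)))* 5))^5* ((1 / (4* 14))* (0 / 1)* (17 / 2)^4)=0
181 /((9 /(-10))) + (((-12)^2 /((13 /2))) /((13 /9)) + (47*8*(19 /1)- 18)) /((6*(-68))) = -22610849 /103428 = -218.61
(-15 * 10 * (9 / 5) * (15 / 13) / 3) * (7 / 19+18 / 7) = -527850 / 1729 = -305.29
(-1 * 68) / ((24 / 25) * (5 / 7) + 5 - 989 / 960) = -91392 / 6257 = -14.61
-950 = -950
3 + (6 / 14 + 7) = 73 / 7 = 10.43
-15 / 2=-7.50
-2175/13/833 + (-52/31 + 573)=191724994/335699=571.12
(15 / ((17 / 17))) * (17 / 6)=85 / 2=42.50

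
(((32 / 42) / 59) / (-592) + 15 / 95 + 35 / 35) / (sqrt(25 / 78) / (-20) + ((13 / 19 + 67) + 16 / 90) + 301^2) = 17245811700 * sqrt(78) / 38202665463564352729909 + 487861333721916960 / 38202665463564352729909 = 0.00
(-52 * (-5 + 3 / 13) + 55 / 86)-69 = 15449 / 86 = 179.64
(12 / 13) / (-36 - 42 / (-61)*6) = -61 / 2106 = -0.03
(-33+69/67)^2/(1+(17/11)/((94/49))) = 4744161576/8380963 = 566.06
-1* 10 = -10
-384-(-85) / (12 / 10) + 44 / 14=-13021 / 42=-310.02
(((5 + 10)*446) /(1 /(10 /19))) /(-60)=-1115 /19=-58.68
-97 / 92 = -1.05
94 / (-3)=-94 / 3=-31.33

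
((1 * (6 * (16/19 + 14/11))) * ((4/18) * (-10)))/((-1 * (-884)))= -20/627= -0.03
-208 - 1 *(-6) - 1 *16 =-218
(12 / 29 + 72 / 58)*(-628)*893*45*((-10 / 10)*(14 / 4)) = 4239678240 / 29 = 146195801.38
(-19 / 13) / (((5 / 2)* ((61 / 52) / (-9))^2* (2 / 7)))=-2240784 / 18605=-120.44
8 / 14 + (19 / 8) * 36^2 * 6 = 129280 / 7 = 18468.57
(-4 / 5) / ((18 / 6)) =-4 / 15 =-0.27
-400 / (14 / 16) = -3200 / 7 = -457.14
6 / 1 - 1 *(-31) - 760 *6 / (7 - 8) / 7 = 4819 / 7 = 688.43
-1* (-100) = 100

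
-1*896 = -896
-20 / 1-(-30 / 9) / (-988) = -29645 / 1482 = -20.00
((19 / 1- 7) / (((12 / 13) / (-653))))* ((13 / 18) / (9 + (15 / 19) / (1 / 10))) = -2096783 / 5778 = -362.89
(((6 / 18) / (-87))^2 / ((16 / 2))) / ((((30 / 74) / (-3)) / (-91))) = 0.00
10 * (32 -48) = -160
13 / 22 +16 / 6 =215 / 66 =3.26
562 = 562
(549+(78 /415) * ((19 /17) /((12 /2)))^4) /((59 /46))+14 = 97628203583579 /220861261980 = 442.03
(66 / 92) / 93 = 11 / 1426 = 0.01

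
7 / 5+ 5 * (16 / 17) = 519 / 85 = 6.11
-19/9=-2.11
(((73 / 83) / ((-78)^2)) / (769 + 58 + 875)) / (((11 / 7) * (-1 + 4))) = 511 / 28362257352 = 0.00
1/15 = 0.07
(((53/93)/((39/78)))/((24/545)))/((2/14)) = 202195/1116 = 181.18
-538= -538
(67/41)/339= 67/13899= 0.00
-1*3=-3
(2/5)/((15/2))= 4/75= 0.05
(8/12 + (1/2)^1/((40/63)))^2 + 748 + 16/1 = 44128201/57600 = 766.11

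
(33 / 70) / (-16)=-33 / 1120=-0.03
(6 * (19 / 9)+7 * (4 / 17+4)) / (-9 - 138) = -2158 / 7497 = -0.29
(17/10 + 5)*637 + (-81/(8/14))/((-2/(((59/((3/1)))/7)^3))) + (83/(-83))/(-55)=125903851/21560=5839.70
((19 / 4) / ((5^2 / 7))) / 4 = 133 / 400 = 0.33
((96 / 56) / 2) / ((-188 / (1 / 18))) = -1 / 3948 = -0.00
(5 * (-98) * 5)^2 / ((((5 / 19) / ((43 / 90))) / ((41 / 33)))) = 4021314850 / 297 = 13539780.64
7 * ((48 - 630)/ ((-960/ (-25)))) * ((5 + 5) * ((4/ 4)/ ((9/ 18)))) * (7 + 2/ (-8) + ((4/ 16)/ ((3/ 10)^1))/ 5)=-1408925/ 96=-14676.30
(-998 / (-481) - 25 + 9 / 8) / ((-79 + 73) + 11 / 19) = 1593853 / 396344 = 4.02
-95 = -95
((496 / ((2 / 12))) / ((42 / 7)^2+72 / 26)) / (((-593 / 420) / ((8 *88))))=-38274.81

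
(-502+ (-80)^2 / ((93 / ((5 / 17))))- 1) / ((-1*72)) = 763243 / 113832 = 6.70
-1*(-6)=6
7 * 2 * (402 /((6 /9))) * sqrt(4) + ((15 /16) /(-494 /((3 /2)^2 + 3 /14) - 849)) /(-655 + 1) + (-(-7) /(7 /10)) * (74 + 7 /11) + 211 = 4506309967865 /252576544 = 17841.36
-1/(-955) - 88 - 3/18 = -505189/5730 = -88.17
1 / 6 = 0.17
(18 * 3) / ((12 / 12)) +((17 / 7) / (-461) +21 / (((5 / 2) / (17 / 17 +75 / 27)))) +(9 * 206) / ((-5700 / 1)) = 785445301 / 9196950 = 85.40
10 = 10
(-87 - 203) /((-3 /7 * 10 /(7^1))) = 1421 /3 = 473.67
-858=-858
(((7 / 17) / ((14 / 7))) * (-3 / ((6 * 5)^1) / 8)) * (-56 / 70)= 7 / 3400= 0.00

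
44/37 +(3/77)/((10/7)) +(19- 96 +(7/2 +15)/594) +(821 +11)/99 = -14801821/219780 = -67.35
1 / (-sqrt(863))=-sqrt(863) / 863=-0.03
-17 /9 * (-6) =11.33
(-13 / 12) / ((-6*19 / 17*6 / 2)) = 221 / 4104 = 0.05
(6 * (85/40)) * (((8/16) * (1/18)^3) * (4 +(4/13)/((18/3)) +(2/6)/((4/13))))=1513/269568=0.01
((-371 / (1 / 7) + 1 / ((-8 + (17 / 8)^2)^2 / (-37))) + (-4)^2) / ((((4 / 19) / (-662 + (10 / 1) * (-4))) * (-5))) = -1723301.32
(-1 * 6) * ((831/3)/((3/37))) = -20498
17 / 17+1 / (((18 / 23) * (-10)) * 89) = 15997 / 16020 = 1.00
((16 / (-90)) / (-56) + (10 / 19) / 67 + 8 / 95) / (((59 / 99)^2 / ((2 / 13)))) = 83179998 / 2016247415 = 0.04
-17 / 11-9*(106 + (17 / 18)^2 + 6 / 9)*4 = -383492 / 99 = -3873.66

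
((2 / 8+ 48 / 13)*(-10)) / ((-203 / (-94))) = -18.26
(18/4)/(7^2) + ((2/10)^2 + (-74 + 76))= 2.13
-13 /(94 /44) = -286 /47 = -6.09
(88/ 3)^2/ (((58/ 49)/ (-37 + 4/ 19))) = -44206624/ 1653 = -26743.27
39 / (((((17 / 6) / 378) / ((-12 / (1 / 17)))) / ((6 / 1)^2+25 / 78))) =-38551464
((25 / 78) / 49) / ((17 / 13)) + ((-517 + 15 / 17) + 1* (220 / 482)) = -621117191 / 1204518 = -515.66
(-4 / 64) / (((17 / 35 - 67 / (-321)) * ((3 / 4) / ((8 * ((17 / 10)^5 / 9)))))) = -1063472893 / 702180000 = -1.51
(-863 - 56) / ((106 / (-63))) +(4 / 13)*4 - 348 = 199.43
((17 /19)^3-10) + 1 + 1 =-49959 /6859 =-7.28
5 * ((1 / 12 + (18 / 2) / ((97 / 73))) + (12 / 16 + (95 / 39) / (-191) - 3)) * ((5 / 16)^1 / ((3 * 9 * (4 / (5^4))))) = 34575484375 / 832381056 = 41.54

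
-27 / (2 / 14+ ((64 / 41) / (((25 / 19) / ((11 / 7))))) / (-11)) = 1014.27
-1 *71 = -71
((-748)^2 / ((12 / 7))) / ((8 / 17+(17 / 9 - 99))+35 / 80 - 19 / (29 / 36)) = -23170179648 / 8504077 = -2724.60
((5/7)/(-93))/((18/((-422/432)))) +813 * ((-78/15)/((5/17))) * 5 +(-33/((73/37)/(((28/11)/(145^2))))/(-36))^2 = -428516729929377682760833/5962453073286570000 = -71869.20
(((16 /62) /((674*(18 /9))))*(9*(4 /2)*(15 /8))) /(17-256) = -135 /4993666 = -0.00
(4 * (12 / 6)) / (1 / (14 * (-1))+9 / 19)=2128 / 107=19.89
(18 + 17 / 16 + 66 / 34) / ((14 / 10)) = 28565 / 1904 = 15.00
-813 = -813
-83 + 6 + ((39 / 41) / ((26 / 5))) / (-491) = -3100189 / 40262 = -77.00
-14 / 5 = -2.80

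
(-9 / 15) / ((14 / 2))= -0.09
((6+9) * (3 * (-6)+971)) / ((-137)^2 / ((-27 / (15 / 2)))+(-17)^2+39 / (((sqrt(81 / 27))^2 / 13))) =-257310 / 85601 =-3.01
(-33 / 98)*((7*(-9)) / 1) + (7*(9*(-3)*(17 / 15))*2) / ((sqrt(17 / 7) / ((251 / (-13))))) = 5328.89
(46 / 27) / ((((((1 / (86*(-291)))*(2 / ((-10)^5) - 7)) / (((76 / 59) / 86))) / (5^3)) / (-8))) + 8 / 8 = -16955414149469 / 185850531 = -91231.45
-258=-258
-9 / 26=-0.35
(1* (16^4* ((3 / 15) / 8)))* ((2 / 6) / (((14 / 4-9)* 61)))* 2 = -32768 / 10065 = -3.26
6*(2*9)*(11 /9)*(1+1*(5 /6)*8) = 1012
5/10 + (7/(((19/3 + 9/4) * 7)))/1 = 0.62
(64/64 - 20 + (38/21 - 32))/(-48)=1033/1008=1.02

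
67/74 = 0.91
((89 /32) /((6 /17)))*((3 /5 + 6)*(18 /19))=149787 /3040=49.27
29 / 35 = 0.83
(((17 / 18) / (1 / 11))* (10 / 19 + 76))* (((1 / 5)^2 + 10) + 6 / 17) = 35322749 / 4275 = 8262.63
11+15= 26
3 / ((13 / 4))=12 / 13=0.92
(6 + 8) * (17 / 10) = 119 / 5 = 23.80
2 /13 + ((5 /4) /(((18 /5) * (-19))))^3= 5120012939 /33281404416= 0.15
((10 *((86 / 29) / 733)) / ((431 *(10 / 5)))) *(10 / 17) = 4300 / 155750039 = 0.00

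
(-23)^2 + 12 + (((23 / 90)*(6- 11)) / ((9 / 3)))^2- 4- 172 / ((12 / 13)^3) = 3714967 / 11664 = 318.50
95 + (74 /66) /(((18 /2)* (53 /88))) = 95.21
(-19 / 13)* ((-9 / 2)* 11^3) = 227601 / 26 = 8753.88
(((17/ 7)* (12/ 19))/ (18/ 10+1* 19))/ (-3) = -85/ 3458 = -0.02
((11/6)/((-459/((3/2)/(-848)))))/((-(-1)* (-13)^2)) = 0.00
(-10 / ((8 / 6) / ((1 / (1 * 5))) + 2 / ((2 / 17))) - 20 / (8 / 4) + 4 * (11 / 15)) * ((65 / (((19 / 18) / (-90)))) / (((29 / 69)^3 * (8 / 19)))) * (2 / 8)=574803695115 / 1731619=331945.82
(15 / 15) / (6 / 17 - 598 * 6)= -17 / 60990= -0.00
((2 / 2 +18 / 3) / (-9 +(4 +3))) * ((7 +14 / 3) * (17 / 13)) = -4165 / 78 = -53.40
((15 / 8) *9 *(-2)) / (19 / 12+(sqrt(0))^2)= -405 / 19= -21.32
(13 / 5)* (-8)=-104 / 5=-20.80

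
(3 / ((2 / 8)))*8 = 96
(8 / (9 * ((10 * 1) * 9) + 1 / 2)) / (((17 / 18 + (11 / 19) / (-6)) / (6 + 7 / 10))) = 91656 / 1175225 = 0.08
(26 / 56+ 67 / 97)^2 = 9840769 / 7376656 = 1.33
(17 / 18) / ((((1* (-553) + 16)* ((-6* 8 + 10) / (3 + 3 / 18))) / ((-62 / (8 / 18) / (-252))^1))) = 527 / 6495552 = 0.00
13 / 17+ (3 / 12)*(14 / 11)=1.08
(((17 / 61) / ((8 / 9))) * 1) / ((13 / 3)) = 459 / 6344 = 0.07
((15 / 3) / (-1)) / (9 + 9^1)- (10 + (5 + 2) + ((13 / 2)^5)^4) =-171044673973927358002777 / 9437184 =-18124545836335008.20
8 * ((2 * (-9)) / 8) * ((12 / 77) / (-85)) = 0.03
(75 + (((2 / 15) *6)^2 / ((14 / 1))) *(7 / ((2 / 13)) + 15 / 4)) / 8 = 13519 / 1400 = 9.66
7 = 7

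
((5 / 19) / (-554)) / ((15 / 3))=-1 / 10526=-0.00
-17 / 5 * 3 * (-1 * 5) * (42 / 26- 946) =-626127 / 13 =-48163.62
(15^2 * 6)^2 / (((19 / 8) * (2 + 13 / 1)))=972000 / 19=51157.89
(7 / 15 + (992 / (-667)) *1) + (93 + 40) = 1320454 / 10005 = 131.98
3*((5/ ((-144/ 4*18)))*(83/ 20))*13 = -1079/ 864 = -1.25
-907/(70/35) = -907/2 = -453.50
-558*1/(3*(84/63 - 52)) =3.67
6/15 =2/5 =0.40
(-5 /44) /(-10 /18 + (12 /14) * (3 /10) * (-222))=1575 /798908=0.00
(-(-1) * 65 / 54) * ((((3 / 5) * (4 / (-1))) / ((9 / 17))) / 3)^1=-442 / 243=-1.82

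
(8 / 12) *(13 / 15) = 26 / 45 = 0.58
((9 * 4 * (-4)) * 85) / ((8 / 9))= -13770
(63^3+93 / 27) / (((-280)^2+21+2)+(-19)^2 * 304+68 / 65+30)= 146279510 / 110095857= 1.33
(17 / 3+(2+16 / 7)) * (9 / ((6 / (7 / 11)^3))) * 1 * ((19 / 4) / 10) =17689 / 9680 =1.83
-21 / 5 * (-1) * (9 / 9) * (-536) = -11256 / 5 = -2251.20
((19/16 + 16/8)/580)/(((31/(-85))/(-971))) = 841857/57536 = 14.63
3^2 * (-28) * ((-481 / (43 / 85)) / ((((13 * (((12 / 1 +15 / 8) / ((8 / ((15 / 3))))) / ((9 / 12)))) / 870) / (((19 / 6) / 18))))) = 10491040 / 43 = 243977.67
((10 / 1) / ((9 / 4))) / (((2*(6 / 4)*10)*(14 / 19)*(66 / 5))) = 95 / 6237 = 0.02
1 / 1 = 1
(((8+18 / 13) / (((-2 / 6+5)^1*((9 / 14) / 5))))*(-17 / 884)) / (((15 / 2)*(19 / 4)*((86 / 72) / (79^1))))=-77104 / 138073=-0.56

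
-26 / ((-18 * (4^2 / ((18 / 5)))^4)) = 9477 / 2560000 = 0.00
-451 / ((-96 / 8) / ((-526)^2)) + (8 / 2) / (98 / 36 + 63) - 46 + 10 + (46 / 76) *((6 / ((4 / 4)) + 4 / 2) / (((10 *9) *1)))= 10517587765183 / 1011465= 10398370.45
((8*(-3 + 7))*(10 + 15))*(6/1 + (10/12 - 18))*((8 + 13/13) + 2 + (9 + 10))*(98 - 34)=-17152000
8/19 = 0.42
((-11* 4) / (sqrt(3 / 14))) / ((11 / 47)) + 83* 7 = 581 - 188* sqrt(42) / 3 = 174.87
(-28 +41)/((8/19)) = 247/8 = 30.88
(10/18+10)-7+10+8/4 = 140/9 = 15.56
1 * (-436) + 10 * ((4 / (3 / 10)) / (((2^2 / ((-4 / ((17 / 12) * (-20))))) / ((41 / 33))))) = -241316 / 561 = -430.15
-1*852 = -852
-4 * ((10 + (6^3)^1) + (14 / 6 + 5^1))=-2800 / 3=-933.33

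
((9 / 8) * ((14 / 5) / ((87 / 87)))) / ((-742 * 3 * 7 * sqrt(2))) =-3 * sqrt(2) / 29680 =-0.00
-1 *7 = -7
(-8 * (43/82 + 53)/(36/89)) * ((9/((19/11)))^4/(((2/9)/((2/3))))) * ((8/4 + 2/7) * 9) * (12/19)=-162505179726912/5343161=-30413678.29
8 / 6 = 4 / 3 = 1.33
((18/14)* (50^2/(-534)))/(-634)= 1875/197491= 0.01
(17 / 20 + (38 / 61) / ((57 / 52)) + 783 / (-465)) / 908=-30131 / 103021680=-0.00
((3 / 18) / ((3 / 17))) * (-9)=-17 / 2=-8.50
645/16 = 40.31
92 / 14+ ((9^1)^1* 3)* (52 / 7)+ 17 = 1569 / 7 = 224.14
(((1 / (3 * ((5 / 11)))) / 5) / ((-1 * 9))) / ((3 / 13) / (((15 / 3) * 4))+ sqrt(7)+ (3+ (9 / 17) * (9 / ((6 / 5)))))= -11114532 / 4078232605+ 8596016 * sqrt(7) / 22022456067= -0.00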